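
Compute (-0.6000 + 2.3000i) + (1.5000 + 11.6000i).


Real: -0.6 + 1.5 = 0.9
Imag: 2.3 + 11.6 = 13.9

0.9000 + 13.9000i


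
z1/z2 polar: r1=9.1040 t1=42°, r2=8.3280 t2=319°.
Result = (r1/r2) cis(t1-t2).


r = 9.1040 / 8.3280 = 1.0932
theta = 42° - 319° = -277° = 83° (mod 360)

1.0932 cis(83°)


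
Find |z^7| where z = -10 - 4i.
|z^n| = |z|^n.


|z| = sqrt(100+16) = sqrt(116) = 10.7703
|z^7| = |z|^7 = (sqrt(116))^7 = 116^3 * sqrt(116) = 1560896*sqrt(116)

|z^7| = 1560896*sqrt(116) ≈ 16811364.4136


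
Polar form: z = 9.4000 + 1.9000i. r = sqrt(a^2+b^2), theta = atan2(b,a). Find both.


r = sqrt(88.36+3.61) = sqrt(91.97) = 9.5901
theta = atan2(1.9, 9.4) = 11.4271 degrees

r = 9.5901, theta = 11.4271 degrees


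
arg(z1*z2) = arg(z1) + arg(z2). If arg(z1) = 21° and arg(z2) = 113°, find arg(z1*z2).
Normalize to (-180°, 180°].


arg(z1*z2) = 21° + 113° = 134°
Normalized to (-180°, 180°]: 134°

134°


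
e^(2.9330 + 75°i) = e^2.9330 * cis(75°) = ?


e^2.9330 = 18.7839
cos(75°) = 0.25882
sin(75°) = 0.96593
Real = 18.7839*0.25882 = 4.8616
Imag = 18.7839*0.96593 = 18.1439

4.8616 + 18.1439i


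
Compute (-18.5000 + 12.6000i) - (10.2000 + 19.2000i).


Real: -18.5 - 10.2 = -28.7
Imag: 12.6 - 19.2 = -6.6

-28.7000 - 6.6000i


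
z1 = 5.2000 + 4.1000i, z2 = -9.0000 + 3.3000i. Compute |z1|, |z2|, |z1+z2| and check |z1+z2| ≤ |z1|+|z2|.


|z1| = sqrt(5.2^2 + 4.1^2) = sqrt(43.85) = 6.6219
|z2| = sqrt((-9)^2 + 3.3^2) = sqrt(91.89) = 9.5859
z1+z2 = -3.8000 + 7.4000i
|z1+z2| = sqrt(69.2) = 8.3187
|z1|+|z2| = 6.6219 + 9.5859 = 16.2078

|z1+z2| = 8.3187 ≤ |z1|+|z2| = 16.2078 (verified)


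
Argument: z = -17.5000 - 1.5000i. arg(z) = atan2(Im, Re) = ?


Re = -17.5, Im = -1.5
arg = atan2(-1.5, -17.5) = -175.1009 degrees

arg(z) = -175.1009 degrees


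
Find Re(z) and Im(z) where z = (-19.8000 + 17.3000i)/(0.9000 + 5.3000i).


Multiply by conjugate: (-19.8000 + 17.3000i)(0.9000 - 5.3000i) / (0.9^2 + 5.3^2)
Numerator real = -19.8*0.9 + 17.3*5.3 = 73.87
Numerator imag = 17.3*0.9 - (-19.8)*5.3 = 120.51
Denominator = 28.9
Re(z) = 73.87/28.9 = 2.5561
Im(z) = 120.51/28.9 = 4.1699

Re(z) = 2.5561, Im(z) = 4.1699


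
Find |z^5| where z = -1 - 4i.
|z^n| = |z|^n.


|z| = sqrt(1+16) = sqrt(17) = 4.1231
|z^5| = |z|^5 = (sqrt(17))^5 = 17^2 * sqrt(17) = 289*sqrt(17)

|z^5| = 289*sqrt(17) ≈ 1191.5775


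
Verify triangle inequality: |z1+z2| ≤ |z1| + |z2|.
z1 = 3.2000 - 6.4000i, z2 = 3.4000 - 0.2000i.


|z1| = sqrt(3.2^2 + (-6.4)^2) = sqrt(51.2) = 7.1554
|z2| = sqrt(3.4^2 + (-0.2)^2) = sqrt(11.6) = 3.4059
z1+z2 = 6.6000 - 6.6000i
|z1+z2| = sqrt(87.12) = 9.3338
|z1|+|z2| = 7.1554 + 3.4059 = 10.5613

|z1+z2| = 9.3338 ≤ |z1|+|z2| = 10.5613 (verified)


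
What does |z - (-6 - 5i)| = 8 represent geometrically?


|z - z0| = r is a circle with center z0 and radius r.
Center = (-6, -5), radius = 8

Circle with center (-6, -5) and radius 8


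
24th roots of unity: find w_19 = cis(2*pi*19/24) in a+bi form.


Angle = 360*19/24 = 285°
a = cos(285°) = 0.2588
b = sin(285°) = -0.9659

0.2588 - 0.9659i


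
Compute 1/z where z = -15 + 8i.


|z|^2 = 225+64 = 289
1/z = (-15 - 8i)/289

1/z = -0.0519 - 0.0277i


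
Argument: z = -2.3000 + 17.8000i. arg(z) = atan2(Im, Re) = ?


Re = -2.3, Im = 17.8
arg = atan2(17.8, -2.3) = 97.3626 degrees

arg(z) = 97.3626 degrees


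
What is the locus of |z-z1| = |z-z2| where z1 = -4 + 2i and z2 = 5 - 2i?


Equal distances means the locus is the perpendicular bisector of z1 and z2.
Midpoint = ((-4+5)/2, (2+(-2))/2) = (0.5000, 0)

Perpendicular bisector through (0.5000, 0)


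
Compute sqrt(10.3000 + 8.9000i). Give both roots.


|z| = sqrt(106.09+79.21) = 13.6125
sqrt((|z|+a)/2) = sqrt((13.6125+10.3)/2) = sqrt(11.9562) = 3.4578
sqrt((|z|-a)/2) = sqrt((13.6125-10.3)/2) = sqrt(1.6562) = 1.2870

±(3.4578 + 1.2870i) i.e. 3.4578 + 1.2870i and -3.4578 - 1.2870i


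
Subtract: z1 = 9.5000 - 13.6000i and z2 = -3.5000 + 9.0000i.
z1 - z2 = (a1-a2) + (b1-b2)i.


Real: 9.5 + 3.5 = 13
Imag: -13.6 - 9 = -22.6

13.0000 - 22.6000i


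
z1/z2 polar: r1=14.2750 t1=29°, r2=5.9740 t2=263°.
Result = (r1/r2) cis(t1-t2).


r = 14.2750 / 5.9740 = 2.3895
theta = 29° - 263° = -234° = 126° (mod 360)

2.3895 cis(126°)


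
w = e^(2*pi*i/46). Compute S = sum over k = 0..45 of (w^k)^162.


The roots are w_k = w^k with w = e^(2*pi*i/46), and (w^k)^162 = (w^162)^k.
So S = 1 + u + u^2 + ... + u^(45) with u = w^162.
162 = 3*46 + 24, so 162 is not a multiple of 46: u = (w^46)^3 * w^24 = w^24 ≠ 1 (w is a primitive 46th root), while u^46 = (w^46)^162 = 1.
Geometric series: S = (1 - u^46)/(1 - u) = (1 - 1)/(1 - u) = 0

S = 0


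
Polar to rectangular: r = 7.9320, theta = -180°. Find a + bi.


a = 7.9320*cos(-180°) = 7.9320*(-1) = -7.9320
b = 7.9320*sin(-180°) = 7.9320*0 = 0

-7.9320 + 0i


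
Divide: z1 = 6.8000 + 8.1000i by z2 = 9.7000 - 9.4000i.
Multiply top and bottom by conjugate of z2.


Conjugate of z2 = 9.7000 + 9.4000i
Numerator: (6.8000 + 8.1000i)(9.7000 + 9.4000i) = -10.1800 + 142.4900i
Denominator: 9.7^2 + (-9.4)^2 = 182.45
Result = (-10.1800 + 142.4900i)/182.45

-0.0558 + 0.7810i


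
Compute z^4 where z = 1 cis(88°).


r^4 = 1^4 = 1
n*theta = 4*88° = 352° = 352° (mod 360)
a = 1*cos(352°) = 0.9903
b = 1*sin(352°) = -0.1392

1 cis(352°) = 0.9903 - 0.1392i


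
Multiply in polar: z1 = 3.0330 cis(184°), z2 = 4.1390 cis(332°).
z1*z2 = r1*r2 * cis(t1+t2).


r = 3.0330 * 4.1390 = 12.5536
theta = 184° + 332° = 516° = 156° (mod 360)

12.5536 cis(156°)


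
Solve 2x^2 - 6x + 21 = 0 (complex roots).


disc = (-6)^2 - 4*2*21 = 36 - 168 = -132
sqrt(|disc|) = sqrt(132) = 11.4891
Real part = 6/(2*2) = 1.5000
Imag part = 11.4891/(2*2) = 2.8723

1.5000 ± 2.8723i


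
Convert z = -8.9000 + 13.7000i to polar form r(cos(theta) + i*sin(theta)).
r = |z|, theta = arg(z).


r = sqrt(79.21+187.69) = sqrt(266.9) = 16.3371
theta = atan2(13.7, -8.9) = 123.0092 degrees

r = 16.3371, theta = 123.0092 degrees


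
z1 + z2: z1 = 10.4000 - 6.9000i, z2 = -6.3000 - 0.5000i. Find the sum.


Real: 10.4 - 6.3 = 4.1
Imag: -6.9 - 0.5 = -7.4

4.1000 - 7.4000i


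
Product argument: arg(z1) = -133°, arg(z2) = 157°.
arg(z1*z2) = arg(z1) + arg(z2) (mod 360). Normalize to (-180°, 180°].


arg(z1*z2) = -133° + 157° = 24°
Normalized to (-180°, 180°]: 24°

24°


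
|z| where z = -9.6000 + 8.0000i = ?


|z| = sqrt((-9.6)^2 + 8^2) = sqrt(92.16 + 64) = sqrt(156.16) = 12.4964

|z| = 12.4964


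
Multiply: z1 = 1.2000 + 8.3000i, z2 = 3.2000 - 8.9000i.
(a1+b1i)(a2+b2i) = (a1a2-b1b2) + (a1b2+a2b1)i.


Real = 1.2*3.2 - 8.3*(-8.9) = 3.84 - (-73.87) = 77.71
Imag = 1.2*(-8.9) + 3.2*8.3 = -10.68 + 26.56 = 15.88

77.7100 + 15.8800i


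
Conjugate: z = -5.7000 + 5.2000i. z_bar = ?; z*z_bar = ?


z_bar = -5.7000 - 5.2000i
z*z_bar = (-5.7)^2 + 5.2^2 = 32.49 + 27.04 = 59.53

z_bar = -5.7000 - 5.2000i, z*z_bar = 59.53


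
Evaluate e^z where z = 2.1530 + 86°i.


e^2.1530 = 8.6107
cos(86°) = 0.069756
sin(86°) = 0.99756
Real = 8.6107*0.069756 = 0.6006
Imag = 8.6107*0.99756 = 8.5897

0.6006 + 8.5897i


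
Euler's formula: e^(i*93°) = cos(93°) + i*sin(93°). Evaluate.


cos(93°) = -0.0523
sin(93°) = 0.9986

e^(i*93°) = -0.0523 + 0.9986i


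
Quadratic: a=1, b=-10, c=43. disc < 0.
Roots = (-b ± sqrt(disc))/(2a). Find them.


disc = (-10)^2 - 4*1*43 = 100 - 172 = -72
sqrt(|disc|) = sqrt(72) = 8.4853
Real part = 10/(2*1) = 5.0000
Imag part = 8.4853/(2*1) = 4.2426

5.0000 ± 4.2426i


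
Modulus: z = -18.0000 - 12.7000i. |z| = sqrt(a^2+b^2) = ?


|z| = sqrt((-18)^2 + (-12.7)^2) = sqrt(324 + 161.29) = sqrt(485.29) = 22.0293

|z| = 22.0293


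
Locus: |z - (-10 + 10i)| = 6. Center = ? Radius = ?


|z - z0| = r is a circle with center z0 and radius r.
Center = (-10, 10), radius = 6

Circle with center (-10, 10) and radius 6


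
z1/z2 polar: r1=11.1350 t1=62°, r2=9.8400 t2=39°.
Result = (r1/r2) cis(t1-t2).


r = 11.1350 / 9.8400 = 1.1316
theta = 62° - 39° = 23° = 23° (mod 360)

1.1316 cis(23°)


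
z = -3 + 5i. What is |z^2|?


|z| = sqrt(9+25) = sqrt(34) = 5.8310
|z^2| = |z|^2 = (sqrt(34))^2 = 34

|z^2| = 34


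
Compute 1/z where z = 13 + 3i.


|z|^2 = 169+9 = 178
1/z = (13 - 3i)/178

1/z = 0.0730 - 0.0169i


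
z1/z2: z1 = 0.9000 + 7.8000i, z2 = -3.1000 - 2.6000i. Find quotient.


Conjugate of z2 = -3.1000 + 2.6000i
Numerator: (0.9000 + 7.8000i)(-3.1000 + 2.6000i) = -23.0700 - 21.8400i
Denominator: (-3.1)^2 + (-2.6)^2 = 16.37
Result = (-23.0700 - 21.8400i)/16.37

-1.4093 - 1.3341i


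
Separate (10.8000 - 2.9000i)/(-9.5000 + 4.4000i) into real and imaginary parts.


Multiply by conjugate: (10.8000 - 2.9000i)(-9.5000 - 4.4000i) / ((-9.5)^2 + 4.4^2)
Numerator real = 10.8*(-9.5) - (2.9)*4.4 = -115.36
Numerator imag = -2.9*(-9.5) - 10.8*4.4 = -19.97
Denominator = 109.61
Re(z) = -115.36/109.61 = -1.0525
Im(z) = -19.97/109.61 = -0.1822

Re(z) = -1.0525, Im(z) = -0.1822


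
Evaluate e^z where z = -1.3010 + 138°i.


e^-1.3010 = 0.2723
cos(138°) = -0.7431
sin(138°) = 0.6691
Real = 0.2723*(-0.7431) = -0.2023
Imag = 0.2723*0.6691 = 0.1822

-0.2023 + 0.1822i


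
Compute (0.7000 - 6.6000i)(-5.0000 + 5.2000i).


Real = 0.7*(-5) - (-6.6)*5.2 = -3.5 - (-34.32) = 30.82
Imag = 0.7*5.2 - (5)*(-6.6) = 3.64 + 33 = 36.64

30.8200 + 36.6400i


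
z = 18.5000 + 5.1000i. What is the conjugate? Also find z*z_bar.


z_bar = 18.5000 - 5.1000i
z*z_bar = 18.5^2 + 5.1^2 = 342.25 + 26.01 = 368.26

z_bar = 18.5000 - 5.1000i, z*z_bar = 368.26


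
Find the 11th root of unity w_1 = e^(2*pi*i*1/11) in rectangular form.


Angle = 360*1/11 = 32.7273°
a = cos(32.7273°) = 0.8413
b = sin(32.7273°) = 0.5406

0.8413 + 0.5406i


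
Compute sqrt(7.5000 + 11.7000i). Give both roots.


|z| = sqrt(56.25+136.89) = 13.8975
sqrt((|z|+a)/2) = sqrt((13.8975+7.5)/2) = sqrt(10.6987) = 3.2709
sqrt((|z|-a)/2) = sqrt((13.8975-7.5)/2) = sqrt(3.1987) = 1.7885

±(3.2709 + 1.7885i) i.e. 3.2709 + 1.7885i and -3.2709 - 1.7885i


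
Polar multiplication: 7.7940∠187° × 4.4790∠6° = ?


r = 7.7940 * 4.4790 = 34.9093
theta = 187° + 6° = 193° = 193° (mod 360)

34.9093 cis(193°)


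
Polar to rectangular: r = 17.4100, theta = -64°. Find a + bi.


a = 17.4100*cos(-64°) = 17.4100*0.43837 = 7.6320
b = 17.4100*sin(-64°) = 17.4100*(-0.898794) = -15.6480

7.6320 - 15.6480i


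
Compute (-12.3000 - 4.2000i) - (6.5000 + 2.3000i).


Real: -12.3 - 6.5 = -18.8
Imag: -4.2 - 2.3 = -6.5

-18.8000 - 6.5000i


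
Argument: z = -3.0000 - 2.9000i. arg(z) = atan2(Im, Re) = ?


Re = -3, Im = -2.9
arg = atan2(-2.9, -3) = -135.9710 degrees

arg(z) = -135.9710 degrees


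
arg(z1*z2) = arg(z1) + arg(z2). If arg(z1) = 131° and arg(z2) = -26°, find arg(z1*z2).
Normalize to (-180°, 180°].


arg(z1*z2) = 131° - 26° = 105°
Normalized to (-180°, 180°]: 105°

105°


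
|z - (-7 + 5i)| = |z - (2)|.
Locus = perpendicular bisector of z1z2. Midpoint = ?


Equal distances means the locus is the perpendicular bisector of z1 and z2.
Midpoint = ((-7+2)/2, (5+0)/2) = (-2.5000, 2.5000)

Perpendicular bisector through (-2.5000, 2.5000)


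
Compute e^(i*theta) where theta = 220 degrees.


cos(220°) = -0.7660
sin(220°) = -0.6428

e^(i*220°) = -0.7660 - 0.6428i


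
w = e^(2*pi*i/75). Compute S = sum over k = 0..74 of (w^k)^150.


The roots are w_k = w^k with w = e^(2*pi*i/75), and (w^k)^150 = (w^150)^k.
So S = 1 + u + u^2 + ... + u^(74) with u = w^150.
150 = 2*75 + 0, so 150 is a multiple of 75 and u = (w^75)^2 = 1.
Every one of the 75 terms equals 1: S = 75

S = 75


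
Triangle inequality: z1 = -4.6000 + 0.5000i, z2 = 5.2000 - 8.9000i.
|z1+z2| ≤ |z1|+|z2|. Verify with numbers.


|z1| = sqrt((-4.6)^2 + 0.5^2) = sqrt(21.41) = 4.6271
|z2| = sqrt(5.2^2 + (-8.9)^2) = sqrt(106.25) = 10.3078
z1+z2 = 0.6000 - 8.4000i
|z1+z2| = sqrt(70.92) = 8.4214
|z1|+|z2| = 4.6271 + 10.3078 = 14.9349

|z1+z2| = 8.4214 ≤ |z1|+|z2| = 14.9349 (verified)


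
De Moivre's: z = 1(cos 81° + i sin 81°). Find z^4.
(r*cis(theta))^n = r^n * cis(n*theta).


r^4 = 1^4 = 1
n*theta = 4*81° = 324° = 324° (mod 360)
a = 1*cos(324°) = 0.8090
b = 1*sin(324°) = -0.5878

1 cis(324°) = 0.8090 - 0.5878i


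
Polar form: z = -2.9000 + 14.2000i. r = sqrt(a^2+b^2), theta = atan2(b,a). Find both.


r = sqrt(8.41+201.64) = sqrt(210.05) = 14.4931
theta = atan2(14.2, -2.9) = 101.5425 degrees

r = 14.4931, theta = 101.5425 degrees


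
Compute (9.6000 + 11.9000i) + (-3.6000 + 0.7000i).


Real: 9.6 - 3.6 = 6
Imag: 11.9 + 0.7 = 12.6

6.0000 + 12.6000i


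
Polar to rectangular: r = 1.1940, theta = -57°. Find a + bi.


a = 1.1940*cos(-57°) = 1.1940*0.5446 = 0.6503
b = 1.1940*sin(-57°) = 1.1940*(-0.8387) = -1.0014

0.6503 - 1.0014i


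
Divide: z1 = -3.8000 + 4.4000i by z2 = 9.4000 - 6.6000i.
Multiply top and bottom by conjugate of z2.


Conjugate of z2 = 9.4000 + 6.6000i
Numerator: (-3.8000 + 4.4000i)(9.4000 + 6.6000i) = -64.7600 + 16.2800i
Denominator: 9.4^2 + (-6.6)^2 = 131.92
Result = (-64.7600 + 16.2800i)/131.92

-0.4909 + 0.1234i


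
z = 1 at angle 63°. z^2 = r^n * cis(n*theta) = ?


r^2 = 1^2 = 1
n*theta = 2*63° = 126° = 126° (mod 360)
a = 1*cos(126°) = -0.5878
b = 1*sin(126°) = 0.8090

1 cis(126°) = -0.5878 + 0.8090i


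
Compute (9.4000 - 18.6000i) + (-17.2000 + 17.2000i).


Real: 9.4 - 17.2 = -7.8
Imag: -18.6 + 17.2 = -1.4

-7.8000 - 1.4000i


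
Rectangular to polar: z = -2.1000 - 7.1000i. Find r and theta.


r = sqrt(4.41+50.41) = sqrt(54.82) = 7.4041
theta = atan2(-7.1, -2.1) = -106.4769 degrees

r = 7.4041, theta = -106.4769 degrees


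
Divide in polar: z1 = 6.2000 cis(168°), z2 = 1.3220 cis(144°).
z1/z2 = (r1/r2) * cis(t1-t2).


r = 6.2000 / 1.3220 = 4.6899
theta = 168° - 144° = 24° = 24° (mod 360)

4.6899 cis(24°)


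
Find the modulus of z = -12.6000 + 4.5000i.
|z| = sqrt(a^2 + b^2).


|z| = sqrt((-12.6)^2 + 4.5^2) = sqrt(158.76 + 20.25) = sqrt(179.01) = 13.3795

|z| = 13.3795


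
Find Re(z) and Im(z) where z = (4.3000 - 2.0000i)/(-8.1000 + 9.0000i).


Multiply by conjugate: (4.3000 - 2.0000i)(-8.1000 - 9.0000i) / ((-8.1)^2 + 9^2)
Numerator real = 4.3*(-8.1) - (2)*9 = -52.83
Numerator imag = -2*(-8.1) - 4.3*9 = -22.5
Denominator = 146.61
Re(z) = -52.83/146.61 = -0.3603
Im(z) = -22.5/146.61 = -0.1535

Re(z) = -0.3603, Im(z) = -0.1535


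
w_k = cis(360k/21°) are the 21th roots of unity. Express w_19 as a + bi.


Angle = 360*19/21 = 325.7143°
a = cos(325.7143°) = 0.8262
b = sin(325.7143°) = -0.5633

0.8262 - 0.5633i


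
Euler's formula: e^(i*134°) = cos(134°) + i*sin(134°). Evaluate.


cos(134°) = -0.6947
sin(134°) = 0.7193

e^(i*134°) = -0.6947 + 0.7193i


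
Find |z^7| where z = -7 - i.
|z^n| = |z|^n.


|z| = sqrt(49+1) = sqrt(50) = 7.0711
|z^7| = |z|^7 = (sqrt(50))^7 = 50^3 * sqrt(50) = 125000*sqrt(50)

|z^7| = 125000*sqrt(50) ≈ 883883.4765


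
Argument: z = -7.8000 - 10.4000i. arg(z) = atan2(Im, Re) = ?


Re = -7.8, Im = -10.4
arg = atan2(-10.4, -7.8) = -126.8699 degrees

arg(z) = -126.8699 degrees


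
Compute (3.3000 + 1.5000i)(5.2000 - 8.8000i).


Real = 3.3*5.2 - 1.5*(-8.8) = 17.16 - (-13.2) = 30.36
Imag = 3.3*(-8.8) + 5.2*1.5 = -29.04 + 7.8 = -21.24

30.3600 - 21.2400i


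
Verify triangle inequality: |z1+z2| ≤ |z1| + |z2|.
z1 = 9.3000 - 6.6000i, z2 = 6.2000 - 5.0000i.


|z1| = sqrt(9.3^2 + (-6.6)^2) = sqrt(130.05) = 11.4039
|z2| = sqrt(6.2^2 + (-5)^2) = sqrt(63.44) = 7.9649
z1+z2 = 15.5000 - 11.6000i
|z1+z2| = sqrt(374.81) = 19.3600
|z1|+|z2| = 11.4039 + 7.9649 = 19.3688

|z1+z2| = 19.3600 ≤ |z1|+|z2| = 19.3688 (verified)


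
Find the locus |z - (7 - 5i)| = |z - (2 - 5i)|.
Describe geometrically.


Equal distances means the locus is the perpendicular bisector of z1 and z2.
Midpoint = ((7+2)/2, (-5+(-5))/2) = (4.5000, -5.0000)

Perpendicular bisector through (4.5000, -5.0000)


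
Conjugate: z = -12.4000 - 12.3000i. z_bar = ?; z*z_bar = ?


z_bar = -12.4000 + 12.3000i
z*z_bar = (-12.4)^2 + (-12.3)^2 = 153.76 + 151.29 = 305.05

z_bar = -12.4000 + 12.3000i, z*z_bar = 305.05


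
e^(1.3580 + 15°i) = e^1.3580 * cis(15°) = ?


e^1.3580 = 3.8884
cos(15°) = 0.96593
sin(15°) = 0.25882
Real = 3.8884*0.96593 = 3.7559
Imag = 3.8884*0.25882 = 1.0064

3.7559 + 1.0064i


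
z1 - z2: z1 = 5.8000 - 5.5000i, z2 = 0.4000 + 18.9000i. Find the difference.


Real: 5.8 - 0.4 = 5.4
Imag: -5.5 - 18.9 = -24.4

5.4000 - 24.4000i


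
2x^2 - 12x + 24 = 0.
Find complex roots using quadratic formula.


disc = (-12)^2 - 4*2*24 = 144 - 192 = -48
sqrt(|disc|) = sqrt(48) = 6.9282
Real part = 12/(2*2) = 3.0000
Imag part = 6.9282/(2*2) = 1.7321

3.0000 ± 1.7321i


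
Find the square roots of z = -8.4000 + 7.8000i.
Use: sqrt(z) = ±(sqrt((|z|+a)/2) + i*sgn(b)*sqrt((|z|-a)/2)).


|z| = sqrt(70.56+60.84) = 11.4630
sqrt((|z|+a)/2) = sqrt((11.4630+(-8.4))/2) = sqrt(1.5315) = 1.2375
sqrt((|z|-a)/2) = sqrt((11.4630-(-8.4))/2) = sqrt(9.9315) = 3.1514

±(1.2375 + 3.1514i) i.e. 1.2375 + 3.1514i and -1.2375 - 3.1514i


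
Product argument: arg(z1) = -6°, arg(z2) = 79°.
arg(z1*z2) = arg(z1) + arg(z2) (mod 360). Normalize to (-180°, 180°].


arg(z1*z2) = -6° + 79° = 73°
Normalized to (-180°, 180°]: 73°

73°


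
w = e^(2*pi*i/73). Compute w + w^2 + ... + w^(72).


With w = e^(2*pi*i/73), all 73 of the 73th roots of unity w^0 = 1, w, ..., w^(72) sum to 0: 1 + w + ... + w^(72) = (1 - w^73)/(1 - w) = 0 since w^73 = 1, w ≠ 1.
Removing the root 1: w + w^2 + ... + w^(72) = 0 - 1 = -1

Sum = -1


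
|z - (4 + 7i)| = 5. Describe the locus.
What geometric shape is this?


|z - z0| = r is a circle with center z0 and radius r.
Center = (4, 7), radius = 5

Circle with center (4, 7) and radius 5


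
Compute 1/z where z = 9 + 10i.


|z|^2 = 81+100 = 181
1/z = (9 - 10i)/181

1/z = 0.0497 - 0.0552i


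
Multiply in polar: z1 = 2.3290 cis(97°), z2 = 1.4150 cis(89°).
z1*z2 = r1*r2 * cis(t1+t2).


r = 2.3290 * 1.4150 = 3.2955
theta = 97° + 89° = 186° = 186° (mod 360)

3.2955 cis(186°)


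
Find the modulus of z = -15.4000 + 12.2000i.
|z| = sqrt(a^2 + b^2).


|z| = sqrt((-15.4)^2 + 12.2^2) = sqrt(237.16 + 148.84) = sqrt(386) = 19.6469

|z| = 19.6469


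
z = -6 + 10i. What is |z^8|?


|z| = sqrt(36+100) = sqrt(136) = 11.6619
|z^8| = |z|^8 = (sqrt(136))^8 = 136^4 = 342102016

|z^8| = 342102016


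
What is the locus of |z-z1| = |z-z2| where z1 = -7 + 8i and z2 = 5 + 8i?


Equal distances means the locus is the perpendicular bisector of z1 and z2.
Midpoint = ((-7+5)/2, (8+8)/2) = (-1.0000, 8.0000)

Perpendicular bisector through (-1.0000, 8.0000)


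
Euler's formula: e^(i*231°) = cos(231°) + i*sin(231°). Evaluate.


cos(231°) = -0.6293
sin(231°) = -0.7771

e^(i*231°) = -0.6293 - 0.7771i


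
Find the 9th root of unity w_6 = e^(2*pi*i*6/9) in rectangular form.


Angle = 360*6/9 = 240°
a = cos(240°) = -0.5000
b = sin(240°) = -0.8660

-0.5000 - 0.8660i


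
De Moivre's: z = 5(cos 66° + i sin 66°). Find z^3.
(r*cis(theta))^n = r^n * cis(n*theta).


r^3 = 5^3 = 125
n*theta = 3*66° = 198° = 198° (mod 360)
a = 125*cos(198°) = -118.8821
b = 125*sin(198°) = -38.6271

125 cis(198°) = -118.8821 - 38.6271i


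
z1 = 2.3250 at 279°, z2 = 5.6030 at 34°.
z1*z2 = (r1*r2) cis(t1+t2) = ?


r = 2.3250 * 5.6030 = 13.0270
theta = 279° + 34° = 313° = 313° (mod 360)

13.0270 cis(313°)


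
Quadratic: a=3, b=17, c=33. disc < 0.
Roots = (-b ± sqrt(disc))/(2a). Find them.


disc = 17^2 - 4*3*33 = 289 - 396 = -107
sqrt(|disc|) = sqrt(107) = 10.3441
Real part = -17/(2*3) = -2.8333
Imag part = 10.3441/(2*3) = 1.7240

-2.8333 ± 1.7240i


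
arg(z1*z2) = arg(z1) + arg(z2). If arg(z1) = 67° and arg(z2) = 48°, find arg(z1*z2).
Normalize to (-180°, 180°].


arg(z1*z2) = 67° + 48° = 115°
Normalized to (-180°, 180°]: 115°

115°


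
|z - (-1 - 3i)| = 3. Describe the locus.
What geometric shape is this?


|z - z0| = r is a circle with center z0 and radius r.
Center = (-1, -3), radius = 3

Circle with center (-1, -3) and radius 3


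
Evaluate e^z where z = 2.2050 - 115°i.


e^2.2050 = 9.0703
cos(-115°) = -0.42262
sin(-115°) = -0.9063
Real = 9.0703*(-0.42262) = -3.8333
Imag = 9.0703*(-0.9063) = -8.2204

-3.8333 - 8.2204i


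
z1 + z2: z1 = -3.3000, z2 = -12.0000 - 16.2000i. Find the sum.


Real: -3.3 - 12 = -15.3
Imag: 0 - 16.2 = -16.2

-15.3000 - 16.2000i


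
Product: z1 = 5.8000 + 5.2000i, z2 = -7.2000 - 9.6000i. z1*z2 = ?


Real = 5.8*(-7.2) - 5.2*(-9.6) = -41.76 - (-49.92) = 8.16
Imag = 5.8*(-9.6) - (7.2)*5.2 = -55.68 - (37.44) = -93.12

8.1600 - 93.1200i


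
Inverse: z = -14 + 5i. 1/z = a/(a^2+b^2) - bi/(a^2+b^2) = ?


|z|^2 = 196+25 = 221
1/z = (-14 - 5i)/221

1/z = -0.0633 - 0.0226i


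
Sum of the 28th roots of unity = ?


The sum of all 28th roots of unity is 0.
Geometric series: (1 - w^28)/(1 - w) = (1-1)/(1-w) = 0 since w^28 = 1, w ≠ 1.
Alternatively: coefficient of z^27 in z^28 - 1 is 0.

0


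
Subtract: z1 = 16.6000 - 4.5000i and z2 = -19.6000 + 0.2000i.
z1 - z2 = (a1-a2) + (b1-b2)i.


Real: 16.6 + 19.6 = 36.2
Imag: -4.5 - 0.2 = -4.7

36.2000 - 4.7000i


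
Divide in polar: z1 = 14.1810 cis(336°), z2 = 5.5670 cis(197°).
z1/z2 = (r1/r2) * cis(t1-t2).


r = 14.1810 / 5.5670 = 2.5473
theta = 336° - 197° = 139° = 139° (mod 360)

2.5473 cis(139°)


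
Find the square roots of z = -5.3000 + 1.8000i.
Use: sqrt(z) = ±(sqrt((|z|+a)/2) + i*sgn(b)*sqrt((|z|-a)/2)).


|z| = sqrt(28.09+3.24) = 5.5973
sqrt((|z|+a)/2) = sqrt((5.5973+(-5.3))/2) = sqrt(0.1487) = 0.3856
sqrt((|z|-a)/2) = sqrt((5.5973-(-5.3))/2) = sqrt(5.4487) = 2.3342

±(0.3856 + 2.3342i) i.e. 0.3856 + 2.3342i and -0.3856 - 2.3342i


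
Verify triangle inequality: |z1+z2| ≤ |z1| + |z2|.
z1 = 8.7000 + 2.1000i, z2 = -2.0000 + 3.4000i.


|z1| = sqrt(8.7^2 + 2.1^2) = sqrt(80.1) = 8.9499
|z2| = sqrt((-2)^2 + 3.4^2) = sqrt(15.56) = 3.9446
z1+z2 = 6.7000 + 5.5000i
|z1+z2| = sqrt(75.14) = 8.6683
|z1|+|z2| = 8.9499 + 3.9446 = 12.8945

|z1+z2| = 8.6683 ≤ |z1|+|z2| = 12.8945 (verified)


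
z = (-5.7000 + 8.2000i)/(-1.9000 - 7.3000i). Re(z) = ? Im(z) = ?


Multiply by conjugate: (-5.7000 + 8.2000i)(-1.9000 + 7.3000i) / ((-1.9)^2 + (-7.3)^2)
Numerator real = -5.7*(-1.9) + 8.2*(-7.3) = -49.03
Numerator imag = 8.2*(-1.9) - (-5.7)*(-7.3) = -57.19
Denominator = 56.9
Re(z) = -49.03/56.9 = -0.8617
Im(z) = -57.19/56.9 = -1.0051

Re(z) = -0.8617, Im(z) = -1.0051


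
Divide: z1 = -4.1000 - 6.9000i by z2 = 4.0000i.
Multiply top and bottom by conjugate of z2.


Conjugate of z2 = -4.0000i
Numerator: (-4.1000 - 6.9000i)(-4.0000i) = -27.6000 + 16.4000i
Denominator: 0^2 + 4^2 = 16
Result = (-27.6000 + 16.4000i)/16

-1.7250 + 1.0250i


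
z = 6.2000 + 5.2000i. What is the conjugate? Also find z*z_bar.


z_bar = 6.2000 - 5.2000i
z*z_bar = 6.2^2 + 5.2^2 = 38.44 + 27.04 = 65.48

z_bar = 6.2000 - 5.2000i, z*z_bar = 65.48


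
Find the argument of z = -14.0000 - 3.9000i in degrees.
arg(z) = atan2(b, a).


Re = -14, Im = -3.9
arg = atan2(-3.9, -14) = -164.4337 degrees

arg(z) = -164.4337 degrees


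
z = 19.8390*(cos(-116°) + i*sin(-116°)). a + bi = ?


a = 19.8390*cos(-116°) = 19.8390*(-0.43837) = -8.6968
b = 19.8390*sin(-116°) = 19.8390*(-0.898794) = -17.8312

-8.6968 - 17.8312i


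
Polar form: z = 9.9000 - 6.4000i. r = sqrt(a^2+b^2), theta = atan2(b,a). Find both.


r = sqrt(98.01+40.96) = sqrt(138.97) = 11.7886
theta = atan2(-6.4, 9.9) = -32.8812 degrees

r = 11.7886, theta = -32.8812 degrees


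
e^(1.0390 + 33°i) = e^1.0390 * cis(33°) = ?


e^1.0390 = 2.8264
cos(33°) = 0.83867
sin(33°) = 0.54464
Real = 2.8264*0.83867 = 2.3704
Imag = 2.8264*0.54464 = 1.5394

2.3704 + 1.5394i


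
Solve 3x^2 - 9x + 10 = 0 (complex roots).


disc = (-9)^2 - 4*3*10 = 81 - 120 = -39
sqrt(|disc|) = sqrt(39) = 6.2450
Real part = 9/(2*3) = 1.5000
Imag part = 6.2450/(2*3) = 1.0408

1.5000 ± 1.0408i


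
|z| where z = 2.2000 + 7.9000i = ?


|z| = sqrt(2.2^2 + 7.9^2) = sqrt(4.84 + 62.41) = sqrt(67.25) = 8.2006

|z| = 8.2006


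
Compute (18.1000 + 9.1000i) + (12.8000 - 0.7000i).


Real: 18.1 + 12.8 = 30.9
Imag: 9.1 - 0.7 = 8.4

30.9000 + 8.4000i


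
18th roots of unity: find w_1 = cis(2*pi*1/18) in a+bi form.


Angle = 360*1/18 = 20°
a = cos(20°) = 0.9397
b = sin(20°) = 0.3420

0.9397 + 0.3420i


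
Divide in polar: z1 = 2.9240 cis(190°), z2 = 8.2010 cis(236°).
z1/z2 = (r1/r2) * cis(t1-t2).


r = 2.9240 / 8.2010 = 0.3565
theta = 190° - 236° = -46° = 314° (mod 360)

0.3565 cis(314°)


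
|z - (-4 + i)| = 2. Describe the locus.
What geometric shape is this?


|z - z0| = r is a circle with center z0 and radius r.
Center = (-4, 1), radius = 2

Circle with center (-4, 1) and radius 2


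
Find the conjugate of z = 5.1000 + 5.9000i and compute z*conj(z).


z_bar = 5.1000 - 5.9000i
z*z_bar = 5.1^2 + 5.9^2 = 26.01 + 34.81 = 60.82

z_bar = 5.1000 - 5.9000i, z*z_bar = 60.82


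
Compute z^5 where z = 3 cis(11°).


r^5 = 3^5 = 243
n*theta = 5*11° = 55° = 55° (mod 360)
a = 243*cos(55°) = 139.3791
b = 243*sin(55°) = 199.0539

243 cis(55°) = 139.3791 + 199.0539i


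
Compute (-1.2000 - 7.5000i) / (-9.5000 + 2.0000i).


Conjugate of z2 = -9.5000 - 2.0000i
Numerator: (-1.2000 - 7.5000i)(-9.5000 - 2.0000i) = -3.6000 + 73.6500i
Denominator: (-9.5)^2 + 2^2 = 94.25
Result = (-3.6000 + 73.6500i)/94.25

-0.0382 + 0.7814i


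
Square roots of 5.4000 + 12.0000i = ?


|z| = sqrt(29.16+144) = 13.1590
sqrt((|z|+a)/2) = sqrt((13.1590+5.4)/2) = sqrt(9.2795) = 3.0462
sqrt((|z|-a)/2) = sqrt((13.1590-5.4)/2) = sqrt(3.8795) = 1.9696

±(3.0462 + 1.9696i) i.e. 3.0462 + 1.9696i and -3.0462 - 1.9696i


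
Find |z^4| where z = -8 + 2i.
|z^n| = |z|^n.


|z| = sqrt(64+4) = sqrt(68) = 8.2462
|z^4| = |z|^4 = (sqrt(68))^4 = 68^2 = 4624

|z^4| = 4624


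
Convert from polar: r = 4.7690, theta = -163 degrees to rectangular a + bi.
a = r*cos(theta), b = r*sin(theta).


a = 4.7690*cos(-163°) = 4.7690*(-0.9563) = -4.5606
b = 4.7690*sin(-163°) = 4.7690*(-0.29237) = -1.3943

-4.5606 - 1.3943i


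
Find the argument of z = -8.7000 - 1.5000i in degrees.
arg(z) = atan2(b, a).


Re = -8.7, Im = -1.5
arg = atan2(-1.5, -8.7) = -170.2176 degrees

arg(z) = -170.2176 degrees


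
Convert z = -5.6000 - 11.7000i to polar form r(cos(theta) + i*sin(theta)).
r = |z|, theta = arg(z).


r = sqrt(31.36+136.89) = sqrt(168.25) = 12.9711
theta = atan2(-11.7, -5.6) = -115.5773 degrees

r = 12.9711, theta = -115.5773 degrees


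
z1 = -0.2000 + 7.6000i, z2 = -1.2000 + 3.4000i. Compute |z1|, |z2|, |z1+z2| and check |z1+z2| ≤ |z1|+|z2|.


|z1| = sqrt((-0.2)^2 + 7.6^2) = sqrt(57.8) = 7.6026
|z2| = sqrt((-1.2)^2 + 3.4^2) = sqrt(13) = 3.6056
z1+z2 = -1.4000 + 11.0000i
|z1+z2| = sqrt(122.96) = 11.0887
|z1|+|z2| = 7.6026 + 3.6056 = 11.2082

|z1+z2| = 11.0887 ≤ |z1|+|z2| = 11.2082 (verified)


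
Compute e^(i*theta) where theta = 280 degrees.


cos(280°) = 0.1736
sin(280°) = -0.9848

e^(i*280°) = 0.1736 - 0.9848i


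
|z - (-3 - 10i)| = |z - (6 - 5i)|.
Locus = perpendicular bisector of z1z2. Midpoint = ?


Equal distances means the locus is the perpendicular bisector of z1 and z2.
Midpoint = ((-3+6)/2, (-10+(-5))/2) = (1.5000, -7.5000)

Perpendicular bisector through (1.5000, -7.5000)


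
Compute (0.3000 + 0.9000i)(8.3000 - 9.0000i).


Real = 0.3*8.3 - 0.9*(-9) = 2.49 - (-8.1) = 10.59
Imag = 0.3*(-9) + 8.3*0.9 = -2.7 + 7.47 = 4.77

10.5900 + 4.7700i


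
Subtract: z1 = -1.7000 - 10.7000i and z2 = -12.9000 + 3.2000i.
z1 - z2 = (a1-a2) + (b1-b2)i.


Real: -1.7 + 12.9 = 11.2
Imag: -10.7 - 3.2 = -13.9

11.2000 - 13.9000i


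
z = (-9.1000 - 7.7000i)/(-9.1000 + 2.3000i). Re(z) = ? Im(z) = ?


Multiply by conjugate: (-9.1000 - 7.7000i)(-9.1000 - 2.3000i) / ((-9.1)^2 + 2.3^2)
Numerator real = -9.1*(-9.1) - (7.7)*2.3 = 65.1
Numerator imag = -7.7*(-9.1) - (-9.1)*2.3 = 91
Denominator = 88.1
Re(z) = 65.1/88.1 = 0.7389
Im(z) = 91/88.1 = 1.0329

Re(z) = 0.7389, Im(z) = 1.0329


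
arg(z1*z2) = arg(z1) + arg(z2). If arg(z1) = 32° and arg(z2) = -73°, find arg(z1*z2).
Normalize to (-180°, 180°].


arg(z1*z2) = 32° - 73° = -41°
Normalized to (-180°, 180°]: -41°

-41°


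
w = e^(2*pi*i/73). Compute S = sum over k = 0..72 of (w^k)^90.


The roots are w_k = w^k with w = e^(2*pi*i/73), and (w^k)^90 = (w^90)^k.
So S = 1 + u + u^2 + ... + u^(72) with u = w^90.
90 = 1*73 + 17, so 90 is not a multiple of 73: u = (w^73)^1 * w^17 = w^17 ≠ 1 (w is a primitive 73th root), while u^73 = (w^73)^90 = 1.
Geometric series: S = (1 - u^73)/(1 - u) = (1 - 1)/(1 - u) = 0

S = 0


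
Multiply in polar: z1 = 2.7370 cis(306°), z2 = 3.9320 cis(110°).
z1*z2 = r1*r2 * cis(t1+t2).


r = 2.7370 * 3.9320 = 10.7619
theta = 306° + 110° = 416° = 56° (mod 360)

10.7619 cis(56°)


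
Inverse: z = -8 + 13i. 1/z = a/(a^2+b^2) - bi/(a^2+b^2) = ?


|z|^2 = 64+169 = 233
1/z = (-8 - 13i)/233

1/z = -0.0343 - 0.0558i


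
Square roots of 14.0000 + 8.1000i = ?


|z| = sqrt(196+65.61) = 16.1744
sqrt((|z|+a)/2) = sqrt((16.1744+14)/2) = sqrt(15.0872) = 3.8842
sqrt((|z|-a)/2) = sqrt((16.1744-14)/2) = sqrt(1.0872) = 1.0427

±(3.8842 + 1.0427i) i.e. 3.8842 + 1.0427i and -3.8842 - 1.0427i


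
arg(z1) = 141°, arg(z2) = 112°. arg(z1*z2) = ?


arg(z1*z2) = 141° + 112° = 253°
Normalized to (-180°, 180°]: -107°

-107°


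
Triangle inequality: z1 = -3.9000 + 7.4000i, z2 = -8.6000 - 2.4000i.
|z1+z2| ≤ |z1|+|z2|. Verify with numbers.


|z1| = sqrt((-3.9)^2 + 7.4^2) = sqrt(69.97) = 8.3648
|z2| = sqrt((-8.6)^2 + (-2.4)^2) = sqrt(79.72) = 8.9286
z1+z2 = -12.5000 + 5.0000i
|z1+z2| = sqrt(181.25) = 13.4629
|z1|+|z2| = 8.3648 + 8.9286 = 17.2934

|z1+z2| = 13.4629 ≤ |z1|+|z2| = 17.2934 (verified)


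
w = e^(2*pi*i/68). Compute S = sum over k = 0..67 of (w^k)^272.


The roots are w_k = w^k with w = e^(2*pi*i/68), and (w^k)^272 = (w^272)^k.
So S = 1 + u + u^2 + ... + u^(67) with u = w^272.
272 = 4*68 + 0, so 272 is a multiple of 68 and u = (w^68)^4 = 1.
Every one of the 68 terms equals 1: S = 68

S = 68


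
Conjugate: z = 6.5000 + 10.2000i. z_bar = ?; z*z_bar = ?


z_bar = 6.5000 - 10.2000i
z*z_bar = 6.5^2 + 10.2^2 = 42.25 + 104.04 = 146.29

z_bar = 6.5000 - 10.2000i, z*z_bar = 146.29


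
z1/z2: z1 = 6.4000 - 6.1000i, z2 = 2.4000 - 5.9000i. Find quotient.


Conjugate of z2 = 2.4000 + 5.9000i
Numerator: (6.4000 - 6.1000i)(2.4000 + 5.9000i) = 51.3500 + 23.1200i
Denominator: 2.4^2 + (-5.9)^2 = 40.57
Result = (51.3500 + 23.1200i)/40.57

1.2657 + 0.5699i


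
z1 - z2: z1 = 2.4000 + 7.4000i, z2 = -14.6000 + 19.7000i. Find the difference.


Real: 2.4 + 14.6 = 17
Imag: 7.4 - 19.7 = -12.3

17.0000 - 12.3000i


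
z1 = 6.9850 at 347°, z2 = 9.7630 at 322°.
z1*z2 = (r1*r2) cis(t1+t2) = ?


r = 6.9850 * 9.7630 = 68.1946
theta = 347° + 322° = 669° = 309° (mod 360)

68.1946 cis(309°)


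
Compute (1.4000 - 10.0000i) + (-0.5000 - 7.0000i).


Real: 1.4 - 0.5 = 0.9
Imag: -10 - 7 = -17

0.9000 - 17.0000i


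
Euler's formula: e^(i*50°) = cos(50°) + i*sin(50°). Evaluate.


cos(50°) = 0.6428
sin(50°) = 0.7660

e^(i*50°) = 0.6428 + 0.7660i


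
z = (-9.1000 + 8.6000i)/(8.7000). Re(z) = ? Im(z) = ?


Multiply by conjugate: (-9.1000 + 8.6000i)(8.7000) / (8.7^2 + 0^2)
Numerator real = -9.1*8.7 + 8.6*0 = -79.17
Numerator imag = 8.6*8.7 - (-9.1)*0 = 74.82
Denominator = 75.69
Re(z) = -79.17/75.69 = -1.0460
Im(z) = 74.82/75.69 = 0.9885

Re(z) = -1.0460, Im(z) = 0.9885


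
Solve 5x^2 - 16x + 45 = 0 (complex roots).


disc = (-16)^2 - 4*5*45 = 256 - 900 = -644
sqrt(|disc|) = sqrt(644) = 25.3772
Real part = 16/(2*5) = 1.6000
Imag part = 25.3772/(2*5) = 2.5377

1.6000 ± 2.5377i


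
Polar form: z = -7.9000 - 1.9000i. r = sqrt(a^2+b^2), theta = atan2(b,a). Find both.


r = sqrt(62.41+3.61) = sqrt(66.02) = 8.1253
theta = atan2(-1.9, -7.9) = -166.4768 degrees

r = 8.1253, theta = -166.4768 degrees


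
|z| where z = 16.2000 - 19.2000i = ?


|z| = sqrt(16.2^2 + (-19.2)^2) = sqrt(262.44 + 368.64) = sqrt(631.08) = 25.1213

|z| = 25.1213


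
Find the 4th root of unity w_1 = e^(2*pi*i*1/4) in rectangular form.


Angle = 360*1/4 = 90°
a = cos(90°) = 0
b = sin(90°) = 1.0000

0 + 1.0000i


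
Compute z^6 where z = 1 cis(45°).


r^6 = 1^6 = 1
n*theta = 6*45° = 270° = 270° (mod 360)
a = 1*cos(270°) = 0
b = 1*sin(270°) = -1.0000

1 cis(270°) = 0 - 1.0000i


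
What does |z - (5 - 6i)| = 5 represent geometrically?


|z - z0| = r is a circle with center z0 and radius r.
Center = (5, -6), radius = 5

Circle with center (5, -6) and radius 5


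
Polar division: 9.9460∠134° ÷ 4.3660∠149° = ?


r = 9.9460 / 4.3660 = 2.2781
theta = 134° - 149° = -15° = 345° (mod 360)

2.2781 cis(345°)


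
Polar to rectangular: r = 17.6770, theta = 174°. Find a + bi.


a = 17.6770*cos(174°) = 17.6770*(-0.994522) = -17.5802
b = 17.6770*sin(174°) = 17.6770*0.104528 = 1.8477

-17.5802 + 1.8477i


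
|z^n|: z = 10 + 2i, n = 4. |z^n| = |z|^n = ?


|z| = sqrt(100+4) = sqrt(104) = 10.1980
|z^4| = |z|^4 = (sqrt(104))^4 = 104^2 = 10816

|z^4| = 10816


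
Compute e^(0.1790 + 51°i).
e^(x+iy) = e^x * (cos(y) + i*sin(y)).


e^0.1790 = 1.1960
cos(51°) = 0.62932
sin(51°) = 0.77715
Real = 1.1960*0.62932 = 0.7527
Imag = 1.1960*0.77715 = 0.9295

0.7527 + 0.9295i


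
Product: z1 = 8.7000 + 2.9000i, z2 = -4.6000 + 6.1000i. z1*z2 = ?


Real = 8.7*(-4.6) - 2.9*6.1 = -40.02 - 17.69 = -57.71
Imag = 8.7*6.1 - (4.6)*2.9 = 53.07 - (13.34) = 39.73

-57.7100 + 39.7300i


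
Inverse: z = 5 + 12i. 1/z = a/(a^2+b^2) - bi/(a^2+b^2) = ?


|z|^2 = 25+144 = 169
1/z = (5 - 12i)/169

1/z = 0.0296 - 0.0710i


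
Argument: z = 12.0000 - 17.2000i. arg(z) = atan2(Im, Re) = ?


Re = 12, Im = -17.2
arg = atan2(-17.2, 12) = -55.0975 degrees

arg(z) = -55.0975 degrees


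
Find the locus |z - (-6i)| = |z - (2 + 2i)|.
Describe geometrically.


Equal distances means the locus is the perpendicular bisector of z1 and z2.
Midpoint = ((0+2)/2, (-6+2)/2) = (1.0000, -2.0000)

Perpendicular bisector through (1.0000, -2.0000)


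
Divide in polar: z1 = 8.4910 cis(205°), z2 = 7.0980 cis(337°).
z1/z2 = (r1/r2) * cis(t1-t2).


r = 8.4910 / 7.0980 = 1.1963
theta = 205° - 337° = -132° = 228° (mod 360)

1.1963 cis(228°)


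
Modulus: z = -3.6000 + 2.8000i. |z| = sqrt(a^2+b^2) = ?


|z| = sqrt((-3.6)^2 + 2.8^2) = sqrt(12.96 + 7.84) = sqrt(20.8) = 4.5607

|z| = 4.5607


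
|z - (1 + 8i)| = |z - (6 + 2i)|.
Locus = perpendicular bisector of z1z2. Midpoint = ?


Equal distances means the locus is the perpendicular bisector of z1 and z2.
Midpoint = ((1+6)/2, (8+2)/2) = (3.5000, 5.0000)

Perpendicular bisector through (3.5000, 5.0000)


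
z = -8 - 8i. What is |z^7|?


|z| = sqrt(64+64) = sqrt(128) = 11.3137
|z^7| = |z|^7 = (sqrt(128))^7 = 128^3 * sqrt(128) = 2097152*sqrt(128)

|z^7| = 2097152*sqrt(128) ≈ 23726566.4061


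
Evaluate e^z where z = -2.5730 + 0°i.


e^-2.5730 = 0.0763
cos(0°) = 1
sin(0°) = 0
Real = 0.0763*1 = 0.0763
Imag = 0.0763*0 = 0

0.0763 + 0i


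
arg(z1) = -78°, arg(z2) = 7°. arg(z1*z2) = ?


arg(z1*z2) = -78° + 7° = -71°
Normalized to (-180°, 180°]: -71°

-71°


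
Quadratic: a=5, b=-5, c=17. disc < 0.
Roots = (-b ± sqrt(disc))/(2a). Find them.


disc = (-5)^2 - 4*5*17 = 25 - 340 = -315
sqrt(|disc|) = sqrt(315) = 17.7482
Real part = 5/(2*5) = 0.5000
Imag part = 17.7482/(2*5) = 1.7748

0.5000 ± 1.7748i


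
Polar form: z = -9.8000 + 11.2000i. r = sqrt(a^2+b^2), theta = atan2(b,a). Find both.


r = sqrt(96.04+125.44) = sqrt(221.48) = 14.8822
theta = atan2(11.2, -9.8) = 131.1859 degrees

r = 14.8822, theta = 131.1859 degrees


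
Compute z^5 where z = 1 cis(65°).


r^5 = 1^5 = 1
n*theta = 5*65° = 325° = 325° (mod 360)
a = 1*cos(325°) = 0.8192
b = 1*sin(325°) = -0.5736

1 cis(325°) = 0.8192 - 0.5736i


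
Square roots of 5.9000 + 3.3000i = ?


|z| = sqrt(34.81+10.89) = 6.7602
sqrt((|z|+a)/2) = sqrt((6.7602+5.9)/2) = sqrt(6.3301) = 2.5160
sqrt((|z|-a)/2) = sqrt((6.7602-5.9)/2) = sqrt(0.4301) = 0.6558

±(2.5160 + 0.6558i) i.e. 2.5160 + 0.6558i and -2.5160 - 0.6558i


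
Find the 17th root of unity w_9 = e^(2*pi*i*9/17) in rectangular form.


Angle = 360*9/17 = 190.5882°
a = cos(190.5882°) = -0.9830
b = sin(190.5882°) = -0.1837

-0.9830 - 0.1837i


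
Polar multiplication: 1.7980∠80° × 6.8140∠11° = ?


r = 1.7980 * 6.8140 = 12.2516
theta = 80° + 11° = 91° = 91° (mod 360)

12.2516 cis(91°)


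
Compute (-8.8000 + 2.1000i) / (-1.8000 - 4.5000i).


Conjugate of z2 = -1.8000 + 4.5000i
Numerator: (-8.8000 + 2.1000i)(-1.8000 + 4.5000i) = 6.3900 - 43.3800i
Denominator: (-1.8)^2 + (-4.5)^2 = 23.49
Result = (6.3900 - 43.3800i)/23.49

0.2720 - 1.8467i


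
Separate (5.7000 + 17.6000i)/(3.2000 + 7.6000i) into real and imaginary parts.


Multiply by conjugate: (5.7000 + 17.6000i)(3.2000 - 7.6000i) / (3.2^2 + 7.6^2)
Numerator real = 5.7*3.2 + 17.6*7.6 = 152
Numerator imag = 17.6*3.2 - 5.7*7.6 = 13
Denominator = 68
Re(z) = 152/68 = 2.2353
Im(z) = 13/68 = 0.1912

Re(z) = 2.2353, Im(z) = 0.1912


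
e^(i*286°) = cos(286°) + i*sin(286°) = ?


cos(286°) = 0.2756
sin(286°) = -0.9613

e^(i*286°) = 0.2756 - 0.9613i


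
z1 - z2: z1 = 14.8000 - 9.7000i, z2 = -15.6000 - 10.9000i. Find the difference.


Real: 14.8 + 15.6 = 30.4
Imag: -9.7 + 10.9 = 1.2

30.4000 + 1.2000i


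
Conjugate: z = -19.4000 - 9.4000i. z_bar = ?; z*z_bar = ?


z_bar = -19.4000 + 9.4000i
z*z_bar = (-19.4)^2 + (-9.4)^2 = 376.36 + 88.36 = 464.72

z_bar = -19.4000 + 9.4000i, z*z_bar = 464.72


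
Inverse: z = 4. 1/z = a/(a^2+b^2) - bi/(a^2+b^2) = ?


|z|^2 = 16+0 = 16
1/z = (4 - 0i)/16

1/z = 0.2500 + 0i


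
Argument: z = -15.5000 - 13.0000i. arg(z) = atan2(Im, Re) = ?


Re = -15.5, Im = -13
arg = atan2(-13, -15.5) = -140.0131 degrees

arg(z) = -140.0131 degrees


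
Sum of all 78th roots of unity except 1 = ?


With w = e^(2*pi*i/78), all 78 of the 78th roots of unity w^0 = 1, w, ..., w^(77) sum to 0: 1 + w + ... + w^(77) = (1 - w^78)/(1 - w) = 0 since w^78 = 1, w ≠ 1.
Removing the root 1: w + w^2 + ... + w^(77) = 0 - 1 = -1

Sum = -1


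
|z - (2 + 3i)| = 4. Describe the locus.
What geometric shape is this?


|z - z0| = r is a circle with center z0 and radius r.
Center = (2, 3), radius = 4

Circle with center (2, 3) and radius 4


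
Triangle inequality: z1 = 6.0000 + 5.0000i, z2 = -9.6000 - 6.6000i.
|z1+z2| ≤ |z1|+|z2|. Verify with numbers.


|z1| = sqrt(6^2 + 5^2) = sqrt(61) = 7.8102
|z2| = sqrt((-9.6)^2 + (-6.6)^2) = sqrt(135.72) = 11.6499
z1+z2 = -3.6000 - 1.6000i
|z1+z2| = sqrt(15.52) = 3.9395
|z1|+|z2| = 7.8102 + 11.6499 = 19.4601

|z1+z2| = 3.9395 ≤ |z1|+|z2| = 19.4601 (verified)


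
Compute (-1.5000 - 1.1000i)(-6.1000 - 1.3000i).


Real = -1.5*(-6.1) - (-1.1)*(-1.3) = 9.15 - 1.43 = 7.72
Imag = -1.5*(-1.3) - (6.1)*(-1.1) = 1.95 + 6.71 = 8.66

7.7200 + 8.6600i


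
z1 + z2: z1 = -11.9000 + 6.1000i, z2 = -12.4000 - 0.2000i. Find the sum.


Real: -11.9 - 12.4 = -24.3
Imag: 6.1 - 0.2 = 5.9

-24.3000 + 5.9000i


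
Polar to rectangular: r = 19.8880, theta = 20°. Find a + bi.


a = 19.8880*cos(20°) = 19.8880*0.93969 = 18.6886
b = 19.8880*sin(20°) = 19.8880*0.34202 = 6.8021

18.6886 + 6.8021i


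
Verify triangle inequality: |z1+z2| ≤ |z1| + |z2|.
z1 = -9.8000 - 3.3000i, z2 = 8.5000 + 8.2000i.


|z1| = sqrt((-9.8)^2 + (-3.3)^2) = sqrt(106.93) = 10.3407
|z2| = sqrt(8.5^2 + 8.2^2) = sqrt(139.49) = 11.8106
z1+z2 = -1.3000 + 4.9000i
|z1+z2| = sqrt(25.7) = 5.0695
|z1|+|z2| = 10.3407 + 11.8106 = 22.1513

|z1+z2| = 5.0695 ≤ |z1|+|z2| = 22.1513 (verified)
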